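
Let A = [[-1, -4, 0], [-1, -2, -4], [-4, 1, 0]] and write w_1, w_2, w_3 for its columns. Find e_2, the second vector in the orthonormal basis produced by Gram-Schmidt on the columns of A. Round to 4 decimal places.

e_2 = (-0.8532, -0.4144, 0.3169)

w_1 = (-1, -1, -4); ‖w_1‖ = 4.2426, so e_1 = (-0.2357, -0.2357, -0.9428).
e_1·w_2 = (-0.2357)·(-4) + (-0.2357)·(-2) + (-0.9428)·1 = 0.4714.
u_2 = w_2 − 0.4714·e_1 = (-3.8889, -1.8889, 1.4444).
‖u_2‖ = 4.5583, so e_2 = (-0.8532, -0.4144, 0.3169).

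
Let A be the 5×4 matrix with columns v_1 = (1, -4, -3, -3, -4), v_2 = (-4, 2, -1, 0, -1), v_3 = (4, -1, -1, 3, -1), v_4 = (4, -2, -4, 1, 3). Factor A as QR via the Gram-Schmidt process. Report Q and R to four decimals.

v_1 = (1, -4, -3, -3, -4); ‖v_1‖ = 7.1414, so q_1 = (0.1400, -0.5601, -0.4201, -0.4201, -0.5601).
q_1·v_2 = 0.1400·(-4) + (-0.5601)·2 + (-0.4201)·(-1) + (-0.4201)·0 + (-0.5601)·(-1) = -0.7001.
u_2 = v_2 + 0.7001·q_1 = (-3.9020, 1.6078, -1.2941, -0.2941, -1.3922).
‖u_2‖ = 4.6379, so q_2 = (-0.8413, 0.3467, -0.2790, -0.0634, -0.3002).
q_1·v_3 = 0.1400·4 + (-0.5601)·(-1) + (-0.4201)·(-1) + (-0.4201)·3 + (-0.5601)·(-1) = 0.8402; q_2·v_3 = (-0.8413)·4 + 0.3467·(-1) + (-0.2790)·(-1) + (-0.0634)·3 + (-0.3002)·(-1) = -3.3230.
u_3 = v_3 − 0.8402·q_1 + 3.3230·q_2 = (1.0866, 0.6226, -1.5743, 3.1422, -1.5269).
‖u_3‖ = 4.0313, so q_3 = (0.2695, 0.1544, -0.3905, 0.7794, -0.3788).
q_1·v_4 = 0.1400·4 + (-0.5601)·(-2) + (-0.4201)·(-4) + (-0.4201)·1 + (-0.5601)·3 = 1.2603; q_2·v_4 = (-0.8413)·4 + 0.3467·(-2) + (-0.2790)·(-4) + (-0.0634)·1 + (-0.3002)·3 = -3.9065; q_3·v_4 = 0.2695·4 + 0.1544·(-2) + (-0.3905)·(-4) + 0.7794·1 + (-0.3788)·3 = 1.9745.
u_4 = v_4 − 1.2603·q_1 + 3.9065·q_2 − 1.9745·q_3 = (0.0047, -0.2448, -3.7895, -0.2573, 3.2811).
‖u_4‖ = 5.0252, so q_4 = (0.0009, -0.0487, -0.7541, -0.0512, 0.6529).

Q = [[0.1400, -0.8413, 0.2695, 0.0009], [-0.5601, 0.3467, 0.1544, -0.0487], [-0.4201, -0.2790, -0.3905, -0.7541], [-0.4201, -0.0634, 0.7794, -0.0512], [-0.5601, -0.3002, -0.3788, 0.6529]], R = [[7.1414, -0.7001, 0.8402, 1.2603], [0.0000, 4.6379, -3.3230, -3.9065], [0.0000, 0.0000, 4.0313, 1.9745], [0.0000, 0.0000, 0.0000, 5.0252]]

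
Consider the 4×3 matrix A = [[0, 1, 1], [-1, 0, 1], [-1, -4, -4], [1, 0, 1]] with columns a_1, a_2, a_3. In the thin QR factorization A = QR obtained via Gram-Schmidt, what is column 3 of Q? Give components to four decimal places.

a_1 = (0, -1, -1, 1); ‖a_1‖ = 1.7321, so e_1 = (0.0000, -0.5774, -0.5774, 0.5774).
e_1·a_2 = 0.0000·1 + (-0.5774)·0 + (-0.5774)·(-4) + 0.5774·0 = 2.3094.
u_2 = a_2 − 2.3094·e_1 = (1.0000, 1.3333, -2.6667, -1.3333).
‖u_2‖ = 3.4157, so e_2 = (0.2928, 0.3904, -0.7807, -0.3904).
e_1·a_3 = 0.0000·1 + (-0.5774)·1 + (-0.5774)·(-4) + 0.5774·1 = 2.3094; e_2·a_3 = 0.2928·1 + 0.3904·1 + (-0.7807)·(-4) + (-0.3904)·1 = 3.4157.
u_3 = a_3 − 2.3094·e_1 − 3.4157·e_2 = (0.0000, 1.0000, 0.0000, 1.0000).
‖u_3‖ = 1.4142, so e_3 = (0.0000, 0.7071, 0.0000, 0.7071).

e_3 = (0.0000, 0.7071, 0.0000, 0.7071)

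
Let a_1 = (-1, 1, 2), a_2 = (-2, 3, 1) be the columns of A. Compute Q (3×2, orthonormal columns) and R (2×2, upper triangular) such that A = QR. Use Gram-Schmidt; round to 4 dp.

e_1 = a_1/‖a_1‖ = (-1, 1, 2)/2.4495 = (-0.4082, 0.4082, 0.8165).
r_{12} = e_1·a_2 = 2.8577.
u_2 = a_2 − 2.8577·e_1 = (-0.8333, 1.8333, -1.3333).
‖u_2‖ = 2.4152, so e_2 = (-0.3450, 0.7591, -0.5521).

Q = [[-0.4082, -0.3450], [0.4082, 0.7591], [0.8165, -0.5521]], R = [[2.4495, 2.8577], [0.0000, 2.4152]]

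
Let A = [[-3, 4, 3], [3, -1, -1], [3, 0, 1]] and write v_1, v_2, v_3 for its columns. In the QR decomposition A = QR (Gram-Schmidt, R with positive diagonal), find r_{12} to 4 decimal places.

r_{12} = -2.8868

v_1 = (-3, 3, 3); ‖v_1‖ = 5.1962, so e_1 = (-0.5774, 0.5774, 0.5774).
r_{12} = e_1·v_2 = -2.8868.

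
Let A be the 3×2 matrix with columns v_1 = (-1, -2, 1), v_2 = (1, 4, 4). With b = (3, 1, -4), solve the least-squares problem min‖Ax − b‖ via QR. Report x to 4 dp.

x = (-1.9769, -0.5723)

e_1 = v_1/‖v_1‖ = (-1, -2, 1)/2.4495 = (-0.4082, -0.8165, 0.4082).
r_{12} = e_1·v_2 = -2.0412.
u_2 = v_2 + 2.0412·e_1 = (0.1667, 2.3333, 4.8333).
‖u_2‖ = 5.3697, so e_2 = (0.0310, 0.4345, 0.9001).
Qᵀb = (-3.6742, -3.0728).
Back-substitute: x_2 = -3.0728/5.3697 = -0.5723.
x_1 = (-3.6742 + 2.0412·(-0.5723))/2.4495 = -1.9769.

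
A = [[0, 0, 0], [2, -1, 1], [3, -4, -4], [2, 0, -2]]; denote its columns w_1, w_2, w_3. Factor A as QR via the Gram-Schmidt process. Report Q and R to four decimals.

q_1 = w_1/‖w_1‖ = (0, 2, 3, 2)/4.1231 = (0.0000, 0.4851, 0.7276, 0.4851).
r_{12} = q_1·w_2 = -3.3955.
u_2 = w_2 + 3.3955·q_1 = (0.0000, 0.6471, -1.5294, 1.6471).
‖u_2‖ = 2.3389, so q_2 = (0.0000, 0.2766, -0.6539, 0.7042).
r_{13} = q_1·w_3 = -3.3955; r_{23} = q_2·w_3 = 1.4838.
u_3 = w_3 + 3.3955·q_1 − 1.4838·q_2 = (0.0000, 2.2366, -0.5591, -1.3978).
‖u_3‖ = 2.6961, so q_3 = (0.0000, 0.8296, -0.2074, -0.5185).

Q = [[0.0000, 0.0000, 0.0000], [0.4851, 0.2766, 0.8296], [0.7276, -0.6539, -0.2074], [0.4851, 0.7042, -0.5185]], R = [[4.1231, -3.3955, -3.3955], [0.0000, 2.3389, 1.4838], [0.0000, 0.0000, 2.6961]]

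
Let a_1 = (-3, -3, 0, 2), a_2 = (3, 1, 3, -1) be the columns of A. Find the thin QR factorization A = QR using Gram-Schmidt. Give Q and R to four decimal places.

Q = [[-0.6396, 0.3276], [-0.6396, -0.2730], [0.0000, 0.9008], [0.4264, 0.0819]], R = [[4.6904, -2.9848], [0.0000, 3.3303]]

q_1 = a_1/‖a_1‖ = (-3, -3, 0, 2)/4.6904 = (-0.6396, -0.6396, 0.0000, 0.4264).
r_{12} = q_1·a_2 = -2.9848.
u_2 = a_2 + 2.9848·q_1 = (1.0909, -0.9091, 3.0000, 0.2727).
‖u_2‖ = 3.3303, so q_2 = (0.3276, -0.2730, 0.9008, 0.0819).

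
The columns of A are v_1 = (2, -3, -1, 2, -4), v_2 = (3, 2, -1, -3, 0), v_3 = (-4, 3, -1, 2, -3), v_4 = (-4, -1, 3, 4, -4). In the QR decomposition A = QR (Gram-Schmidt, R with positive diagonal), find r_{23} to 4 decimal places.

q_1 = v_1/‖v_1‖ = (2, -3, -1, 2, -4)/5.8310 = (0.3430, -0.5145, -0.1715, 0.3430, -0.6860).
r_{12} = q_1·v_2 = -0.8575.
u_2 = v_2 + 0.8575·q_1 = (3.2941, 1.5588, -1.1471, -2.7059, -0.5882).
‖u_2‖ = 4.7185, so q_2 = (0.6981, 0.3304, -0.2431, -0.5735, -0.1247).
r_{23} = q_2·v_3 = -2.3312.

r_{23} = -2.3312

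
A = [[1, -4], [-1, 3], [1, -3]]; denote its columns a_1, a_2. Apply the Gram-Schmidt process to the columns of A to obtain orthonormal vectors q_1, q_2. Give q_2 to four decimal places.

q_1 = a_1/‖a_1‖ = (1, -1, 1)/1.7321 = (0.5774, -0.5774, 0.5774).
r_{12} = q_1·a_2 = -5.7735.
u_2 = a_2 + 5.7735·q_1 = (-0.6667, -0.3333, 0.3333).
‖u_2‖ = 0.8165, so q_2 = (-0.8165, -0.4082, 0.4082).

q_2 = (-0.8165, -0.4082, 0.4082)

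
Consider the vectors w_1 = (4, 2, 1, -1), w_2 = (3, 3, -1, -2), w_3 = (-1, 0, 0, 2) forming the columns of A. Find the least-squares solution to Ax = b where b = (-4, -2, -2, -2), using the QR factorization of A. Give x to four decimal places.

q_1 = w_1/‖w_1‖ = (4, 2, 1, -1)/4.6904 = (0.8528, 0.4264, 0.2132, -0.2132).
r_{12} = q_1·w_2 = 4.0508.
u_2 = w_2 − 4.0508·q_1 = (-0.4545, 1.2727, -1.8636, -1.1364).
‖u_2‖ = 2.5673, so q_2 = (-0.1771, 0.4957, -0.7259, -0.4426).
r_{13} = q_1·w_3 = -1.2792; r_{23} = q_2·w_3 = -0.7082.
u_3 = w_3 + 1.2792·q_1 + 0.7082·q_2 = (-0.0345, 0.8966, -0.2414, 1.4138).
‖u_3‖ = 1.6918, so q_3 = (-0.0204, 0.5300, -0.1427, 0.8357).
Qᵀb = (-4.2640, 2.0538, -2.3644).
Back-substitute: x_3 = -2.3644/1.6918 = -1.3976.
x_2 = (2.0538 + 0.7082·(-1.3976))/2.5673 = 0.4145.
x_1 = (-4.2640 − 4.0508·0.4145 + 1.2792·(-1.3976))/4.6904 = -1.6482.

x = (-1.6482, 0.4145, -1.3976)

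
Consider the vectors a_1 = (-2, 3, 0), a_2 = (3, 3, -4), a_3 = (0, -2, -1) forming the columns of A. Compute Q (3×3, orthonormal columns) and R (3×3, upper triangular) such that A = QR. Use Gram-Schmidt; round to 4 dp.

Q = [[-0.5547, 0.5998, -0.5767], [0.8321, 0.3999, -0.3845], [0.0000, -0.6931, -0.7209]], R = [[3.6056, 0.8321, -1.6641], [0.0000, 5.7713, -0.1066], [0.0000, 0.0000, 1.4898]]

a_1 = (-2, 3, 0); ‖a_1‖ = 3.6056, so q_1 = (-0.5547, 0.8321, 0.0000).
q_1·a_2 = (-0.5547)·3 + 0.8321·3 + 0.0000·(-4) = 0.8321.
u_2 = a_2 − 0.8321·q_1 = (3.4615, 2.3077, -4.0000).
‖u_2‖ = 5.7713, so q_2 = (0.5998, 0.3999, -0.6931).
q_1·a_3 = (-0.5547)·0 + 0.8321·(-2) + 0.0000·(-1) = -1.6641; q_2·a_3 = 0.5998·0 + 0.3999·(-2) + (-0.6931)·(-1) = -0.1066.
u_3 = a_3 + 1.6641·q_1 + 0.1066·q_2 = (-0.8591, -0.5727, -1.0739).
‖u_3‖ = 1.4898, so q_3 = (-0.5767, -0.3845, -0.7209).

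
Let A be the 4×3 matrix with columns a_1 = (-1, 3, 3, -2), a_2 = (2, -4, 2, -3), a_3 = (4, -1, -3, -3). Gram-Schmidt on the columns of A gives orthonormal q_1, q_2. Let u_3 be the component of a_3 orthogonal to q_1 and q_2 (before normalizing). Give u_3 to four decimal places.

u_3 = (2.7417, 1.9139, -2.6689, -2.5033)

q_1 = a_1/‖a_1‖ = (-1, 3, 3, -2)/4.7958 = (-0.2085, 0.6255, 0.6255, -0.4170).
r_{12} = q_1·a_2 = -0.4170.
u_2 = a_2 + 0.4170·q_1 = (1.9130, -3.7391, 2.2609, -3.1739).
‖u_2‖ = 5.7294, so q_2 = (0.3339, -0.6526, 0.3946, -0.5540).
r_{13} = q_1·a_3 = -2.0851; r_{23} = q_2·a_3 = 2.4663.
u_3 = a_3 + 2.0851·q_1 − 2.4663·q_2 = (2.7417, 1.9139, -2.6689, -2.5033).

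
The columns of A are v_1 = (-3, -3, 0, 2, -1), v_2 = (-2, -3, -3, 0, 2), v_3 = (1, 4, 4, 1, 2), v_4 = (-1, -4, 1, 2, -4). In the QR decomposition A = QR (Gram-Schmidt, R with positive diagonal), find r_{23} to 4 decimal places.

r_{23} = -3.1309

v_1 = (-3, -3, 0, 2, -1); ‖v_1‖ = 4.7958, so e_1 = (-0.6255, -0.6255, 0.0000, 0.4170, -0.2085).
e_1·v_2 = (-0.6255)·(-2) + (-0.6255)·(-3) + 0.0000·(-3) + 0.4170·0 + (-0.2085)·2 = 2.7107.
u_2 = v_2 − 2.7107·e_1 = (-0.3043, -1.3043, -3.0000, -1.1304, 2.5652).
‖u_2‖ = 4.3188, so e_2 = (-0.0705, -0.3020, -0.6946, -0.2617, 0.5940).
r_{23} = e_2·v_3 = -3.1309.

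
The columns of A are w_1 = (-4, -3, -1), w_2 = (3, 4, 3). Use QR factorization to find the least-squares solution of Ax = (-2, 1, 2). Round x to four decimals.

x = (1.3548, 1.1935)

w_1 = (-4, -3, -1); ‖w_1‖ = 5.0990, so e_1 = (-0.7845, -0.5883, -0.1961).
e_1·w_2 = (-0.7845)·3 + (-0.5883)·4 + (-0.1961)·3 = -5.2951.
u_2 = w_2 + 5.2951·e_1 = (-1.1538, 0.8846, 1.9615).
‖u_2‖ = 2.4416, so e_2 = (-0.4726, 0.3623, 0.8034).
Qᵀb = (0.5883, 2.9142).
Back-substitute: x_2 = 2.9142/2.4416 = 1.1935.
x_1 = (0.5883 + 5.2951·1.1935)/5.0990 = 1.3548.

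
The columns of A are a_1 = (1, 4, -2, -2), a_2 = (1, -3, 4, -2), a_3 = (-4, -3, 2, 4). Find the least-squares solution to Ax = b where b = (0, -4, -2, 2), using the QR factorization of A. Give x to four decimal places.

x = (-2.4348, -1.0435, -1.0435)

a_1 = (1, 4, -2, -2); ‖a_1‖ = 5.0000, so q_1 = (0.2000, 0.8000, -0.4000, -0.4000).
q_1·a_2 = 0.2000·1 + 0.8000·(-3) + (-0.4000)·4 + (-0.4000)·(-2) = -3.0000.
u_2 = a_2 + 3.0000·q_1 = (1.6000, -0.6000, 2.8000, -3.2000).
‖u_2‖ = 4.5826, so q_2 = (0.3491, -0.1309, 0.6110, -0.6983).
q_1·a_3 = 0.2000·(-4) + 0.8000·(-3) + (-0.4000)·2 + (-0.4000)·4 = -5.6000; q_2·a_3 = 0.3491·(-4) + (-0.1309)·(-3) + 0.6110·2 + (-0.6983)·4 = -2.5750.
u_3 = a_3 + 5.6000·q_1 + 2.5750·q_2 = (-1.9810, 1.1429, 1.3333, -0.0381).
‖u_3‖ = 2.6476, so q_3 = (-0.7482, 0.4317, 0.5036, -0.0144).
Qᵀb = (-3.2000, -2.0949, -2.7627).
Back-substitute: x_3 = -2.7627/2.6476 = -1.0435.
x_2 = (-2.0949 + 2.5750·(-1.0435))/4.5826 = -1.0435.
x_1 = (-3.2000 + 3.0000·(-1.0435) + 5.6000·(-1.0435))/5.0000 = -2.4348.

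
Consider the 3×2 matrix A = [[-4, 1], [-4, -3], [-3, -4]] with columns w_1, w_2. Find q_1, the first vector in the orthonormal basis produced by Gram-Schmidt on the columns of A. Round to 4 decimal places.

q_1 = w_1/‖w_1‖ = (-4, -4, -3)/6.4031 = (-0.6247, -0.6247, -0.4685).

q_1 = (-0.6247, -0.6247, -0.4685)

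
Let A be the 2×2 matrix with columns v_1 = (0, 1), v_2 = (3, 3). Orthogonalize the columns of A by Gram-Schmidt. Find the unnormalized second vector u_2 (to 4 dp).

v_1 = (0, 1); ‖v_1‖ = 1.0000, so e_1 = (0.0000, 1.0000).
e_1·v_2 = 0.0000·3 + 1.0000·3 = 3.0000.
u_2 = v_2 − 3.0000·e_1 = (3.0000, 0.0000).

u_2 = (3.0000, 0.0000)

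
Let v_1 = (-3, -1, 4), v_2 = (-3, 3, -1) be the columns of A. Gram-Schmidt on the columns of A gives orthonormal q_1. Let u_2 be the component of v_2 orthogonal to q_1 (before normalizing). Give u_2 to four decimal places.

u_2 = (-2.7692, 3.0769, -1.3077)

v_1 = (-3, -1, 4); ‖v_1‖ = 5.0990, so q_1 = (-0.5883, -0.1961, 0.7845).
q_1·v_2 = (-0.5883)·(-3) + (-0.1961)·3 + 0.7845·(-1) = 0.3922.
u_2 = v_2 − 0.3922·q_1 = (-2.7692, 3.0769, -1.3077).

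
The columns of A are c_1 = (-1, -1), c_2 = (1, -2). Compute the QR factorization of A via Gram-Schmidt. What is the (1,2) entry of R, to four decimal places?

e_1 = c_1/‖c_1‖ = (-1, -1)/1.4142 = (-0.7071, -0.7071).
r_{12} = e_1·c_2 = 0.7071.

r_{12} = 0.7071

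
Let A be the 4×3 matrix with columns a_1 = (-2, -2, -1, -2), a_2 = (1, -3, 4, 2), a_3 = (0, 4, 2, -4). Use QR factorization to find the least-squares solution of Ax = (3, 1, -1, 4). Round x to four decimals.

e_1 = a_1/‖a_1‖ = (-2, -2, -1, -2)/3.6056 = (-0.5547, -0.5547, -0.2774, -0.5547).
r_{12} = e_1·a_2 = -1.1094.
u_2 = a_2 + 1.1094·e_1 = (0.3846, -3.6154, 3.6923, 1.3846).
‖u_2‖ = 5.3637, so e_2 = (0.0717, -0.6740, 0.6884, 0.2581).
r_{13} = e_1·a_3 = -0.5547; r_{23} = e_2·a_3 = -2.3520.
u_3 = a_3 + 0.5547·e_1 + 2.3520·e_2 = (-0.1390, 2.1070, 3.4652, -3.7005).
‖u_3‖ = 5.4919, so e_3 = (-0.0253, 0.3837, 0.6310, -0.6738).
Qᵀb = (-4.1603, -0.1147, -3.0186).
Back-substitute: x_3 = -3.0186/5.4919 = -0.5496.
x_2 = (-0.1147 + 2.3520·(-0.5496))/5.3637 = -0.2624.
x_1 = (-4.1603 + 1.1094·(-0.2624) + 0.5547·(-0.5496))/3.6056 = -1.3191.

x = (-1.3191, -0.2624, -0.5496)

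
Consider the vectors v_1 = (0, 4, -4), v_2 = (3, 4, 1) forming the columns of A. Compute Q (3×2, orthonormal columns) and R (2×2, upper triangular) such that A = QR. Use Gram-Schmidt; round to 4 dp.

q_1 = v_1/‖v_1‖ = (0, 4, -4)/5.6569 = (0.0000, 0.7071, -0.7071).
r_{12} = q_1·v_2 = 2.1213.
u_2 = v_2 − 2.1213·q_1 = (3.0000, 2.5000, 2.5000).
‖u_2‖ = 4.6368, so q_2 = (0.6470, 0.5392, 0.5392).

Q = [[0.0000, 0.6470], [0.7071, 0.5392], [-0.7071, 0.5392]], R = [[5.6569, 2.1213], [0.0000, 4.6368]]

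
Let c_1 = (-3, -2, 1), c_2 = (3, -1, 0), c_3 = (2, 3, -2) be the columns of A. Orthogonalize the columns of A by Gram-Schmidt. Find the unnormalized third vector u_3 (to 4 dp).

u_3 = (-0.0769, -0.2308, -0.6923)

q_1 = c_1/‖c_1‖ = (-3, -2, 1)/3.7417 = (-0.8018, -0.5345, 0.2673).
r_{12} = q_1·c_2 = -1.8708.
u_2 = c_2 + 1.8708·q_1 = (1.5000, -2.0000, 0.5000).
‖u_2‖ = 2.5495, so q_2 = (0.5883, -0.7845, 0.1961).
r_{13} = q_1·c_3 = -3.7417; r_{23} = q_2·c_3 = -1.5689.
u_3 = c_3 + 3.7417·q_1 + 1.5689·q_2 = (-0.0769, -0.2308, -0.6923).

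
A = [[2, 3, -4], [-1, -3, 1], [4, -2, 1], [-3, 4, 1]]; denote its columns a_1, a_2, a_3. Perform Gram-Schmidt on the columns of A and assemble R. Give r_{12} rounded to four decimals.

r_{12} = -2.0083

a_1 = (2, -1, 4, -3); ‖a_1‖ = 5.4772, so e_1 = (0.3651, -0.1826, 0.7303, -0.5477).
r_{12} = e_1·a_2 = -2.0083.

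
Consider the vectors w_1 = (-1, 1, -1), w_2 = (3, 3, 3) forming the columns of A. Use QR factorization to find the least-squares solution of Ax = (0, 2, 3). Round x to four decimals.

x = (0.2500, 0.5833)

q_1 = w_1/‖w_1‖ = (-1, 1, -1)/1.7321 = (-0.5774, 0.5774, -0.5774).
r_{12} = q_1·w_2 = -1.7321.
u_2 = w_2 + 1.7321·q_1 = (2.0000, 4.0000, 2.0000).
‖u_2‖ = 4.8990, so q_2 = (0.4082, 0.8165, 0.4082).
Qᵀb = (-0.5774, 2.8577).
Back-substitute: x_2 = 2.8577/4.8990 = 0.5833.
x_1 = (-0.5774 + 1.7321·0.5833)/1.7321 = 0.2500.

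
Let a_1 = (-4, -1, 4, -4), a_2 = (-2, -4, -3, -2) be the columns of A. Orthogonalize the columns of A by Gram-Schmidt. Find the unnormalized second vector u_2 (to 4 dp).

u_2 = (-1.3469, -3.8367, -3.6531, -1.3469)

a_1 = (-4, -1, 4, -4); ‖a_1‖ = 7.0000, so q_1 = (-0.5714, -0.1429, 0.5714, -0.5714).
q_1·a_2 = (-0.5714)·(-2) + (-0.1429)·(-4) + 0.5714·(-3) + (-0.5714)·(-2) = 1.1429.
u_2 = a_2 − 1.1429·q_1 = (-1.3469, -3.8367, -3.6531, -1.3469).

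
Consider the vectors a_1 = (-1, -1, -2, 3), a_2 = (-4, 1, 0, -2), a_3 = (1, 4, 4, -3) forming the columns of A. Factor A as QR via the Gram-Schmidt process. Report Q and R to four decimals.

Q = [[-0.2582, -0.9299, -0.0443], [-0.2582, 0.1771, 0.7971], [-0.5164, -0.0886, 0.3542], [0.7746, -0.3100, 0.4871]], R = [[3.8730, -0.7746, -5.6804], [0.0000, 4.5166, 0.3542], [0.0000, 0.0000, 3.0997]]

a_1 = (-1, -1, -2, 3); ‖a_1‖ = 3.8730, so e_1 = (-0.2582, -0.2582, -0.5164, 0.7746).
e_1·a_2 = (-0.2582)·(-4) + (-0.2582)·1 + (-0.5164)·0 + 0.7746·(-2) = -0.7746.
u_2 = a_2 + 0.7746·e_1 = (-4.2000, 0.8000, -0.4000, -1.4000).
‖u_2‖ = 4.5166, so e_2 = (-0.9299, 0.1771, -0.0886, -0.3100).
e_1·a_3 = (-0.2582)·1 + (-0.2582)·4 + (-0.5164)·4 + 0.7746·(-3) = -5.6804; e_2·a_3 = (-0.9299)·1 + 0.1771·4 + (-0.0886)·4 + (-0.3100)·(-3) = 0.3542.
u_3 = a_3 + 5.6804·e_1 − 0.3542·e_2 = (-0.1373, 2.4706, 1.0980, 1.5098).
‖u_3‖ = 3.0997, so e_3 = (-0.0443, 0.7971, 0.3542, 0.4871).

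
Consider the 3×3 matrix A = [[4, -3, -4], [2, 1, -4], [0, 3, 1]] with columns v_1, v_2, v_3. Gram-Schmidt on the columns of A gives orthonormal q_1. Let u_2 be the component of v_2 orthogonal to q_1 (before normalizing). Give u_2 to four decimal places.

u_2 = (-1.0000, 2.0000, 3.0000)

v_1 = (4, 2, 0); ‖v_1‖ = 4.4721, so q_1 = (0.8944, 0.4472, 0.0000).
q_1·v_2 = 0.8944·(-3) + 0.4472·1 + 0.0000·3 = -2.2361.
u_2 = v_2 + 2.2361·q_1 = (-1.0000, 2.0000, 3.0000).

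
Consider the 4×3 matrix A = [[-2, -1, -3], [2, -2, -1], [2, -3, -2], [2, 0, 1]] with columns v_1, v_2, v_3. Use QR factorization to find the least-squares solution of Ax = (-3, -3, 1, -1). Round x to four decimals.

x = (-3.4286, -5.5714, 5.1429)

v_1 = (-2, 2, 2, 2); ‖v_1‖ = 4.0000, so e_1 = (-0.5000, 0.5000, 0.5000, 0.5000).
e_1·v_2 = (-0.5000)·(-1) + 0.5000·(-2) + 0.5000·(-3) + 0.5000·0 = -2.0000.
u_2 = v_2 + 2.0000·e_1 = (-2.0000, -1.0000, -2.0000, 1.0000).
‖u_2‖ = 3.1623, so e_2 = (-0.6325, -0.3162, -0.6325, 0.3162).
e_1·v_3 = (-0.5000)·(-3) + 0.5000·(-1) + 0.5000·(-2) + 0.5000·1 = 0.5000; e_2·v_3 = (-0.6325)·(-3) + (-0.3162)·(-1) + (-0.6325)·(-2) + 0.3162·1 = 3.7947.
u_3 = v_3 − 0.5000·e_1 − 3.7947·e_2 = (-0.3500, -0.0500, 0.1500, -0.4500).
‖u_3‖ = 0.5916, so e_3 = (-0.5916, -0.0845, 0.2535, -0.7606).
Qᵀb = (0.0000, 1.8974, 3.0426).
Back-substitute: x_3 = 3.0426/0.5916 = 5.1429.
x_2 = (1.8974 − 3.7947·5.1429)/3.1623 = -5.5714.
x_1 = (0.0000 + 2.0000·(-5.5714) − 0.5000·5.1429)/4.0000 = -3.4286.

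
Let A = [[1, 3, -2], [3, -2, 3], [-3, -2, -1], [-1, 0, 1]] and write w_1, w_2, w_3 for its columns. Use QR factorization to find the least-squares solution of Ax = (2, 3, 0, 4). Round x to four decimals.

x = (-0.5363, 1.0477, 1.6202)

w_1 = (1, 3, -3, -1); ‖w_1‖ = 4.4721, so e_1 = (0.2236, 0.6708, -0.6708, -0.2236).
e_1·w_2 = 0.2236·3 + 0.6708·(-2) + (-0.6708)·(-2) + (-0.2236)·0 = 0.6708.
u_2 = w_2 − 0.6708·e_1 = (2.8500, -2.4500, -1.5500, 0.1500).
‖u_2‖ = 4.0682, so e_2 = (0.7006, -0.6022, -0.3810, 0.0369).
e_1·w_3 = 0.2236·(-2) + 0.6708·3 + (-0.6708)·(-1) + (-0.2236)·1 = 2.0125; e_2·w_3 = 0.7006·(-2) + (-0.6022)·3 + (-0.3810)·(-1) + 0.0369·1 = -2.7900.
u_3 = w_3 − 2.0125·e_1 + 2.7900·e_2 = (-0.4955, -0.0302, -0.7130, 1.5529).
‖u_3‖ = 1.7794, so e_3 = (-0.2785, -0.0170, -0.4007, 0.8727).
Qᵀb = (1.5652, -0.2581, 2.8830).
Back-substitute: x_3 = 2.8830/1.7794 = 1.6202.
x_2 = (-0.2581 + 2.7900·1.6202)/4.0682 = 1.0477.
x_1 = (1.5652 − 0.6708·1.0477 − 2.0125·1.6202)/4.4721 = -0.5363.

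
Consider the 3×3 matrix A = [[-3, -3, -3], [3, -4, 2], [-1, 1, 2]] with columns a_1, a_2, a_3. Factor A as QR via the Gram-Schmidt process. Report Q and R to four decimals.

Q = [[-0.6882, -0.7240, -0.0457], [0.6882, -0.6716, 0.2744], [-0.2294, 0.1574, 0.9605]], R = [[4.3589, -0.9177, 2.9824], [0.0000, 5.0158, 1.1438], [0.0000, 0.0000, 2.6071]]

e_1 = a_1/‖a_1‖ = (-3, 3, -1)/4.3589 = (-0.6882, 0.6882, -0.2294).
r_{12} = e_1·a_2 = -0.9177.
u_2 = a_2 + 0.9177·e_1 = (-3.6316, -3.3684, 0.7895).
‖u_2‖ = 5.0158, so e_2 = (-0.7240, -0.6716, 0.1574).
r_{13} = e_1·a_3 = 2.9824; r_{23} = e_2·a_3 = 1.1438.
u_3 = a_3 − 2.9824·e_1 − 1.1438·e_2 = (-0.1192, 0.7155, 2.5042).
‖u_3‖ = 2.6071, so e_3 = (-0.0457, 0.2744, 0.9605).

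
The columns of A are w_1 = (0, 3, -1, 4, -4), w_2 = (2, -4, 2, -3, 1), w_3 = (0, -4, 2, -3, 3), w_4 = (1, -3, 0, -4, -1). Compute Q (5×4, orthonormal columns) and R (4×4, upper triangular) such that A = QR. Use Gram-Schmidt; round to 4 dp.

Q = [[0.0000, 0.5641, -0.5854, -0.5537], [0.4629, -0.5238, -0.4304, -0.2463], [-0.1543, 0.3626, 0.4534, -0.3448], [0.6172, -0.0403, 0.5108, -0.4552], [-0.6172, -0.5238, 0.0746, -0.5537]], R = [[6.4807, -4.6291, -5.8635, -3.2404], [0.0000, 3.5456, 1.3699, 2.8204], [0.0000, 0.0000, 1.3200, -1.4118], [0.0000, 0.0000, 0.0000, 2.5597]]

e_1 = w_1/‖w_1‖ = (0, 3, -1, 4, -4)/6.4807 = (0.0000, 0.4629, -0.1543, 0.6172, -0.6172).
r_{12} = e_1·w_2 = -4.6291.
u_2 = w_2 + 4.6291·e_1 = (2.0000, -1.8571, 1.2857, -0.1429, -1.8571).
‖u_2‖ = 3.5456, so e_2 = (0.5641, -0.5238, 0.3626, -0.0403, -0.5238).
r_{13} = e_1·w_3 = -5.8635; r_{23} = e_2·w_3 = 1.3699.
u_3 = w_3 + 5.8635·e_1 − 1.3699·e_2 = (-0.7727, -0.5682, 0.5985, 0.6742, 0.0985).
‖u_3‖ = 1.3200, so e_3 = (-0.5854, -0.4304, 0.4534, 0.5108, 0.0746).
r_{14} = e_1·w_4 = -3.2404; r_{24} = e_2·w_4 = 2.8204; r_{34} = e_3·w_4 = -1.4118.
u_4 = w_4 + 3.2404·e_1 − 2.8204·e_2 + 1.4118·e_3 = (-1.4174, -0.6304, -0.8826, -1.1652, -1.4174).
‖u_4‖ = 2.5597, so e_4 = (-0.5537, -0.2463, -0.3448, -0.4552, -0.5537).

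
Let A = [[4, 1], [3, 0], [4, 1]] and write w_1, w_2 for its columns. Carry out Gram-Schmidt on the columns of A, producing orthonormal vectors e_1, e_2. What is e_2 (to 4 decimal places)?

e_1 = w_1/‖w_1‖ = (4, 3, 4)/6.4031 = (0.6247, 0.4685, 0.6247).
r_{12} = e_1·w_2 = 1.2494.
u_2 = w_2 − 1.2494·e_1 = (0.2195, -0.5854, 0.2195).
‖u_2‖ = 0.6626, so e_2 = (0.3313, -0.8835, 0.3313).

e_2 = (0.3313, -0.8835, 0.3313)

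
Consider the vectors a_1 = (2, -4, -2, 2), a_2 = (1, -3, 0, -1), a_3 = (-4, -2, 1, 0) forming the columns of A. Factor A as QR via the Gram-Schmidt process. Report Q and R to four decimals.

Q = [[0.3780, 0.0590, -0.8901], [-0.7559, -0.5313, -0.3759], [-0.3780, 0.3542, 0.0995], [0.3780, -0.7674, 0.2377]], R = [[5.2915, 2.2678, -0.3780], [0.0000, 2.4202, 1.1806], [0.0000, 0.0000, 4.4117]]

a_1 = (2, -4, -2, 2); ‖a_1‖ = 5.2915, so q_1 = (0.3780, -0.7559, -0.3780, 0.3780).
q_1·a_2 = 0.3780·1 + (-0.7559)·(-3) + (-0.3780)·0 + 0.3780·(-1) = 2.2678.
u_2 = a_2 − 2.2678·q_1 = (0.1429, -1.2857, 0.8571, -1.8571).
‖u_2‖ = 2.4202, so q_2 = (0.0590, -0.5313, 0.3542, -0.7674).
q_1·a_3 = 0.3780·(-4) + (-0.7559)·(-2) + (-0.3780)·1 + 0.3780·0 = -0.3780; q_2·a_3 = 0.0590·(-4) + (-0.5313)·(-2) + 0.3542·1 + (-0.7674)·0 = 1.1806.
u_3 = a_3 + 0.3780·q_1 − 1.1806·q_2 = (-3.9268, -1.6585, 0.4390, 1.0488).
‖u_3‖ = 4.4117, so q_3 = (-0.8901, -0.3759, 0.0995, 0.2377).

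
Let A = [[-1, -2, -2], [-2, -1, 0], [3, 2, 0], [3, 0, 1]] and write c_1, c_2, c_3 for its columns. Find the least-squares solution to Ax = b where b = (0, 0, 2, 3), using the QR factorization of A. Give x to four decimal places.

x = (0.8772, -0.6316, 0.2281)

c_1 = (-1, -2, 3, 3); ‖c_1‖ = 4.7958, so q_1 = (-0.2085, -0.4170, 0.6255, 0.6255).
q_1·c_2 = (-0.2085)·(-2) + (-0.4170)·(-1) + 0.6255·2 + 0.6255·0 = 2.0851.
u_2 = c_2 − 2.0851·q_1 = (-1.5652, -0.1304, 0.6957, -1.3043).
‖u_2‖ = 2.1569, so q_2 = (-0.7257, -0.0605, 0.3225, -0.6047).
q_1·c_3 = (-0.2085)·(-2) + (-0.4170)·0 + 0.6255·0 + 0.6255·1 = 1.0426; q_2·c_3 = (-0.7257)·(-2) + (-0.0605)·0 + 0.3225·0 + (-0.6047)·1 = 0.8466.
u_3 = c_3 − 1.0426·q_1 − 0.8466·q_2 = (-1.1682, 0.4860, -0.9252, 0.8598).
‖u_3‖ = 1.7878, so q_3 = (-0.6534, 0.2718, -0.5175, 0.4809).
Qᵀb = (3.1277, -1.1692, 0.4077).
Back-substitute: x_3 = 0.4077/1.7878 = 0.2281.
x_2 = (-1.1692 − 0.8466·0.2281)/2.1569 = -0.6316.
x_1 = (3.1277 − 2.0851·(-0.6316) − 1.0426·0.2281)/4.7958 = 0.8772.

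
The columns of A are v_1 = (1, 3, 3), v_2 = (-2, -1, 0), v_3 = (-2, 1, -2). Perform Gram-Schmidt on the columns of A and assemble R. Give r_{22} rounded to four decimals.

r_{22} = 1.9194

q_1 = v_1/‖v_1‖ = (1, 3, 3)/4.3589 = (0.2294, 0.6882, 0.6882).
r_{12} = q_1·v_2 = -1.1471.
u_2 = v_2 + 1.1471·q_1 = (-1.7368, -0.2105, 0.7895).
r_{22} = ‖u_2‖ = 1.9194.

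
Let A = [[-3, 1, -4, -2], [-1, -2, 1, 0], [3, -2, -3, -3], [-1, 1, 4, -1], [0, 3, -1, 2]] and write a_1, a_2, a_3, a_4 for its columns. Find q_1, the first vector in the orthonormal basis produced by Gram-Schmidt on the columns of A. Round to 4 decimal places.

q_1 = (-0.6708, -0.2236, 0.6708, -0.2236, 0.0000)

q_1 = a_1/‖a_1‖ = (-3, -1, 3, -1, 0)/4.4721 = (-0.6708, -0.2236, 0.6708, -0.2236, 0.0000).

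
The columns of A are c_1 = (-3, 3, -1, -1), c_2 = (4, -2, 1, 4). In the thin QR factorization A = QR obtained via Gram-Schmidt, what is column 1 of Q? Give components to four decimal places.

q_1 = c_1/‖c_1‖ = (-3, 3, -1, -1)/4.4721 = (-0.6708, 0.6708, -0.2236, -0.2236).

q_1 = (-0.6708, 0.6708, -0.2236, -0.2236)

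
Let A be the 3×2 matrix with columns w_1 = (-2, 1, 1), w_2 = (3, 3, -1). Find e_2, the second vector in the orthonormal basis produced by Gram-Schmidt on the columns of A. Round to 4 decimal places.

e_2 = (0.4124, 0.9073, -0.0825)

w_1 = (-2, 1, 1); ‖w_1‖ = 2.4495, so e_1 = (-0.8165, 0.4082, 0.4082).
e_1·w_2 = (-0.8165)·3 + 0.4082·3 + 0.4082·(-1) = -1.6330.
u_2 = w_2 + 1.6330·e_1 = (1.6667, 3.6667, -0.3333).
‖u_2‖ = 4.0415, so e_2 = (0.4124, 0.9073, -0.0825).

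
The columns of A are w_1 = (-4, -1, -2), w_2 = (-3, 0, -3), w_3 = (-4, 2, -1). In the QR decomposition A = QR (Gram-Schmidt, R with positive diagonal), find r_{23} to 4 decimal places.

q_1 = w_1/‖w_1‖ = (-4, -1, -2)/4.5826 = (-0.8729, -0.2182, -0.4364).
r_{12} = q_1·w_2 = 3.9279.
u_2 = w_2 − 3.9279·q_1 = (0.4286, 0.8571, -1.2857).
‖u_2‖ = 1.6036, so q_2 = (0.2673, 0.5345, -0.8018).
r_{23} = q_2·w_3 = 0.8018.

r_{23} = 0.8018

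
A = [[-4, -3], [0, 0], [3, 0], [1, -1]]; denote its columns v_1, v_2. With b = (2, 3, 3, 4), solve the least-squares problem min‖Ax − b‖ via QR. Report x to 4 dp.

x = (1.1511, -2.2662)

q_1 = v_1/‖v_1‖ = (-4, 0, 3, 1)/5.0990 = (-0.7845, 0.0000, 0.5883, 0.1961).
r_{12} = q_1·v_2 = 2.1573.
u_2 = v_2 − 2.1573·q_1 = (-1.3077, 0.0000, -1.2692, -1.4231).
‖u_2‖ = 2.3122, so q_2 = (-0.5656, 0.0000, -0.5489, -0.6155).
Qᵀb = (0.9806, -5.2398).
Back-substitute: x_2 = -5.2398/2.3122 = -2.2662.
x_1 = (0.9806 − 2.1573·(-2.2662))/5.0990 = 1.1511.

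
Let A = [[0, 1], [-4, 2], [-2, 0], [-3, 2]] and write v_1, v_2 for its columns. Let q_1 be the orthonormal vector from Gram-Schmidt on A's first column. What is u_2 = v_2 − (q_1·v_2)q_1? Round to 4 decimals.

v_1 = (0, -4, -2, -3); ‖v_1‖ = 5.3852, so q_1 = (0.0000, -0.7428, -0.3714, -0.5571).
q_1·v_2 = 0.0000·1 + (-0.7428)·2 + (-0.3714)·0 + (-0.5571)·2 = -2.5997.
u_2 = v_2 + 2.5997·q_1 = (1.0000, 0.0690, -0.9655, 0.5517).

u_2 = (1.0000, 0.0690, -0.9655, 0.5517)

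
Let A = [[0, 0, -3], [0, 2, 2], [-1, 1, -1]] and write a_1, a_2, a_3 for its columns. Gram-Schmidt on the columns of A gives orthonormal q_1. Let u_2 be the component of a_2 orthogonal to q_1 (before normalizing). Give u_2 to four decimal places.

u_2 = (0.0000, 2.0000, 0.0000)

a_1 = (0, 0, -1); ‖a_1‖ = 1.0000, so q_1 = (0.0000, 0.0000, -1.0000).
q_1·a_2 = 0.0000·0 + 0.0000·2 + (-1.0000)·1 = -1.0000.
u_2 = a_2 + 1.0000·q_1 = (0.0000, 2.0000, 0.0000).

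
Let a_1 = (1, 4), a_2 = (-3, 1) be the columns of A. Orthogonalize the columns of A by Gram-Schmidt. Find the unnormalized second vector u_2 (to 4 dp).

u_2 = (-3.0588, 0.7647)

a_1 = (1, 4); ‖a_1‖ = 4.1231, so q_1 = (0.2425, 0.9701).
q_1·a_2 = 0.2425·(-3) + 0.9701·1 = 0.2425.
u_2 = a_2 − 0.2425·q_1 = (-3.0588, 0.7647).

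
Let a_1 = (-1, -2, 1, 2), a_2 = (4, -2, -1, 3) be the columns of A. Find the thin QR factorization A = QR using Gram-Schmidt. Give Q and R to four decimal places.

Q = [[-0.3162, 0.8581], [-0.6325, -0.1907], [0.3162, -0.2860], [0.6325, 0.3814]], R = [[3.1623, 1.5811], [0.0000, 5.2440]]

q_1 = a_1/‖a_1‖ = (-1, -2, 1, 2)/3.1623 = (-0.3162, -0.6325, 0.3162, 0.6325).
r_{12} = q_1·a_2 = 1.5811.
u_2 = a_2 − 1.5811·q_1 = (4.5000, -1.0000, -1.5000, 2.0000).
‖u_2‖ = 5.2440, so q_2 = (0.8581, -0.1907, -0.2860, 0.3814).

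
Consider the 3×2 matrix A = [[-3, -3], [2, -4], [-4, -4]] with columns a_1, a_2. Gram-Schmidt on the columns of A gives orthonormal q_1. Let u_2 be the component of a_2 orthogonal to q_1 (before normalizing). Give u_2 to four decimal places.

q_1 = a_1/‖a_1‖ = (-3, 2, -4)/5.3852 = (-0.5571, 0.3714, -0.7428).
r_{12} = q_1·a_2 = 3.1568.
u_2 = a_2 − 3.1568·q_1 = (-1.2414, -5.1724, -1.6552).

u_2 = (-1.2414, -5.1724, -1.6552)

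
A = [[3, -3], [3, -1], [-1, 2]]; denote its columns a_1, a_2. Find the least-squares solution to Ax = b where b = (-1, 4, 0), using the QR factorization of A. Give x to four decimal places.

x = (1.6000, 1.5286)

a_1 = (3, 3, -1); ‖a_1‖ = 4.3589, so e_1 = (0.6882, 0.6882, -0.2294).
e_1·a_2 = 0.6882·(-3) + 0.6882·(-1) + (-0.2294)·2 = -3.2118.
u_2 = a_2 + 3.2118·e_1 = (-0.7895, 1.2105, 1.2632).
‖u_2‖ = 1.9194, so e_2 = (-0.4113, 0.6307, 0.6581).
Qᵀb = (2.0647, 2.9340).
Back-substitute: x_2 = 2.9340/1.9194 = 1.5286.
x_1 = (2.0647 + 3.2118·1.5286)/4.3589 = 1.6000.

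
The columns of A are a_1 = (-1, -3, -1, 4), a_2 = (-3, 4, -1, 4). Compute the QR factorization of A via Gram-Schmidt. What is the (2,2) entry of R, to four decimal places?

q_1 = a_1/‖a_1‖ = (-1, -3, -1, 4)/5.1962 = (-0.1925, -0.5774, -0.1925, 0.7698).
r_{12} = q_1·a_2 = 1.5396.
u_2 = a_2 − 1.5396·q_1 = (-2.7037, 4.8889, -0.7037, 2.8148).
r_{22} = ‖u_2‖ = 6.2952.

r_{22} = 6.2952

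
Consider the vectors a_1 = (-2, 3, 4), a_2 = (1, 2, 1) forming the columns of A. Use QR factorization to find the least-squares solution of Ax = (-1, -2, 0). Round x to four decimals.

x = (0.1455, -1.0273)

q_1 = a_1/‖a_1‖ = (-2, 3, 4)/5.3852 = (-0.3714, 0.5571, 0.7428).
r_{12} = q_1·a_2 = 1.4856.
u_2 = a_2 − 1.4856·q_1 = (1.5517, 1.1724, -0.1034).
‖u_2‖ = 1.9476, so q_2 = (0.7967, 0.6020, -0.0531).
Qᵀb = (-0.7428, -2.0007).
Back-substitute: x_2 = -2.0007/1.9476 = -1.0273.
x_1 = (-0.7428 − 1.4856·(-1.0273))/5.3852 = 0.1455.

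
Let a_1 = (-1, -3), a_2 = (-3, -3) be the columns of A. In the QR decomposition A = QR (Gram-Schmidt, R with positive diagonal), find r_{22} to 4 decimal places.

a_1 = (-1, -3); ‖a_1‖ = 3.1623, so e_1 = (-0.3162, -0.9487).
e_1·a_2 = (-0.3162)·(-3) + (-0.9487)·(-3) = 3.7947.
u_2 = a_2 − 3.7947·e_1 = (-1.8000, 0.6000).
r_{22} = ‖u_2‖ = 1.8974.

r_{22} = 1.8974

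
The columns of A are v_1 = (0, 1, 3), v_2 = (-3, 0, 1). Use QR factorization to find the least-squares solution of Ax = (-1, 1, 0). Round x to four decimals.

x = (0.0110, 0.2967)

v_1 = (0, 1, 3); ‖v_1‖ = 3.1623, so q_1 = (0.0000, 0.3162, 0.9487).
q_1·v_2 = 0.0000·(-3) + 0.3162·0 + 0.9487·1 = 0.9487.
u_2 = v_2 − 0.9487·q_1 = (-3.0000, -0.3000, 0.1000).
‖u_2‖ = 3.0166, so q_2 = (-0.9945, -0.0994, 0.0331).
Qᵀb = (0.3162, 0.8950).
Back-substitute: x_2 = 0.8950/3.0166 = 0.2967.
x_1 = (0.3162 − 0.9487·0.2967)/3.1623 = 0.0110.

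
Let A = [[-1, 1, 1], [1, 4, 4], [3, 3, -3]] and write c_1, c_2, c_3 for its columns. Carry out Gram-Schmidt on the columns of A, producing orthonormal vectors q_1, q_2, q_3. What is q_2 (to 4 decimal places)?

q_2 = (0.5820, 0.8097, -0.0759)

c_1 = (-1, 1, 3); ‖c_1‖ = 3.3166, so q_1 = (-0.3015, 0.3015, 0.9045).
q_1·c_2 = (-0.3015)·1 + 0.3015·4 + 0.9045·3 = 3.6181.
u_2 = c_2 − 3.6181·q_1 = (2.0909, 2.9091, -0.2727).
‖u_2‖ = 3.5929, so q_2 = (0.5820, 0.8097, -0.0759).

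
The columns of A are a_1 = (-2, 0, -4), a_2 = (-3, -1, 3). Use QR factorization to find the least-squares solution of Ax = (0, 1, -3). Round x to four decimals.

a_1 = (-2, 0, -4); ‖a_1‖ = 4.4721, so e_1 = (-0.4472, 0.0000, -0.8944).
e_1·a_2 = (-0.4472)·(-3) + 0.0000·(-1) + (-0.8944)·3 = -1.3416.
u_2 = a_2 + 1.3416·e_1 = (-3.6000, -1.0000, 1.8000).
‖u_2‖ = 4.1473, so e_2 = (-0.8680, -0.2411, 0.4340).
Qᵀb = (2.6833, -1.5432).
Back-substitute: x_2 = -1.5432/4.1473 = -0.3721.
x_1 = (2.6833 + 1.3416·(-0.3721))/4.4721 = 0.4884.

x = (0.4884, -0.3721)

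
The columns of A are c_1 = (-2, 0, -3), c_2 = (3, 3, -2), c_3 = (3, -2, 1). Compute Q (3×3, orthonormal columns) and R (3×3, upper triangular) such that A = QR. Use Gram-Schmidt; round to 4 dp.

c_1 = (-2, 0, -3); ‖c_1‖ = 3.6056, so q_1 = (-0.5547, 0.0000, -0.8321).
q_1·c_2 = (-0.5547)·3 + 0.0000·3 + (-0.8321)·(-2) = 0.0000.
u_2 = c_2 + 0.0000·q_1 = (3.0000, 3.0000, -2.0000).
‖u_2‖ = 4.6904, so q_2 = (0.6396, 0.6396, -0.4264).
q_1·c_3 = (-0.5547)·3 + 0.0000·(-2) + (-0.8321)·1 = -2.4962; q_2·c_3 = 0.6396·3 + 0.6396·(-2) + (-0.4264)·1 = 0.2132.
u_3 = c_3 + 2.4962·q_1 − 0.2132·q_2 = (1.4790, -2.1364, -0.9860).
‖u_3‖ = 2.7792, so q_3 = (0.5322, -0.7687, -0.3548).

Q = [[-0.5547, 0.6396, 0.5322], [0.0000, 0.6396, -0.7687], [-0.8321, -0.4264, -0.3548]], R = [[3.6056, 0.0000, -2.4962], [0.0000, 4.6904, 0.2132], [0.0000, 0.0000, 2.7792]]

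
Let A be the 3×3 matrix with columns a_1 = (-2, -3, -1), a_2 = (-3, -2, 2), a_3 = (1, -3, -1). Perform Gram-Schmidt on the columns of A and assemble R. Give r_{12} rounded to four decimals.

r_{12} = 2.6726

q_1 = a_1/‖a_1‖ = (-2, -3, -1)/3.7417 = (-0.5345, -0.8018, -0.2673).
r_{12} = q_1·a_2 = 2.6726.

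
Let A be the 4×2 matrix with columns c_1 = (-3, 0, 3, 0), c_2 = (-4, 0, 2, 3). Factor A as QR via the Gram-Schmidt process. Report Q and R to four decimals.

Q = [[-0.7071, -0.3015], [0.0000, 0.0000], [0.7071, -0.3015], [0.0000, 0.9045]], R = [[4.2426, 4.2426], [0.0000, 3.3166]]

c_1 = (-3, 0, 3, 0); ‖c_1‖ = 4.2426, so q_1 = (-0.7071, 0.0000, 0.7071, 0.0000).
q_1·c_2 = (-0.7071)·(-4) + 0.0000·0 + 0.7071·2 + 0.0000·3 = 4.2426.
u_2 = c_2 − 4.2426·q_1 = (-1.0000, 0.0000, -1.0000, 3.0000).
‖u_2‖ = 3.3166, so q_2 = (-0.3015, 0.0000, -0.3015, 0.9045).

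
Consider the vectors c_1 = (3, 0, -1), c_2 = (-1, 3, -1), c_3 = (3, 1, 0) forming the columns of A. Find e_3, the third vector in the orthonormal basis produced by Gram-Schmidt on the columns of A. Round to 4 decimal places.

c_1 = (3, 0, -1); ‖c_1‖ = 3.1623, so e_1 = (0.9487, 0.0000, -0.3162).
e_1·c_2 = 0.9487·(-1) + 0.0000·3 + (-0.3162)·(-1) = -0.6325.
u_2 = c_2 + 0.6325·e_1 = (-0.4000, 3.0000, -1.2000).
‖u_2‖ = 3.2558, so e_2 = (-0.1229, 0.9214, -0.3686).
e_1·c_3 = 0.9487·3 + 0.0000·1 + (-0.3162)·0 = 2.8460; e_2·c_3 = (-0.1229)·3 + 0.9214·1 + (-0.3686)·0 = 0.5529.
u_3 = c_3 − 2.8460·e_1 − 0.5529·e_2 = (0.3679, 0.4906, 1.1038).
‖u_3‖ = 1.2627, so e_3 = (0.2914, 0.3885, 0.8742).

e_3 = (0.2914, 0.3885, 0.8742)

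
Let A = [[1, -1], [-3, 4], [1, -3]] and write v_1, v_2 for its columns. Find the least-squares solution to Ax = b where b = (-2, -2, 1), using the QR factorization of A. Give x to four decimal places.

e_1 = v_1/‖v_1‖ = (1, -3, 1)/3.3166 = (0.3015, -0.9045, 0.3015).
r_{12} = e_1·v_2 = -4.8242.
u_2 = v_2 + 4.8242·e_1 = (0.4545, -0.3636, -1.5455).
‖u_2‖ = 1.6514, so e_2 = (0.2752, -0.2202, -0.9358).
Qᵀb = (1.5076, -1.0459).
Back-substitute: x_2 = -1.0459/1.6514 = -0.6333.
x_1 = (1.5076 + 4.8242·(-0.6333))/3.3166 = -0.4667.

x = (-0.4667, -0.6333)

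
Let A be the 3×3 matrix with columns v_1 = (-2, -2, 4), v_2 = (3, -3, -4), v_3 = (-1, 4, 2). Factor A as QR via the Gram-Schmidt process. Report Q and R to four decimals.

v_1 = (-2, -2, 4); ‖v_1‖ = 4.8990, so e_1 = (-0.4082, -0.4082, 0.8165).
e_1·v_2 = (-0.4082)·3 + (-0.4082)·(-3) + 0.8165·(-4) = -3.2660.
u_2 = v_2 + 3.2660·e_1 = (1.6667, -4.3333, -1.3333).
‖u_2‖ = 4.8305, so e_2 = (0.3450, -0.8971, -0.2760).
e_1·v_3 = (-0.4082)·(-1) + (-0.4082)·4 + 0.8165·2 = 0.4082; e_2·v_3 = 0.3450·(-1) + (-0.8971)·4 + (-0.2760)·2 = -4.4854.
u_3 = v_3 − 0.4082·e_1 + 4.4854·e_2 = (0.7143, 0.1429, 0.4286).
‖u_3‖ = 0.8452, so e_3 = (0.8452, 0.1690, 0.5071).

Q = [[-0.4082, 0.3450, 0.8452], [-0.4082, -0.8971, 0.1690], [0.8165, -0.2760, 0.5071]], R = [[4.8990, -3.2660, 0.4082], [0.0000, 4.8305, -4.4854], [0.0000, 0.0000, 0.8452]]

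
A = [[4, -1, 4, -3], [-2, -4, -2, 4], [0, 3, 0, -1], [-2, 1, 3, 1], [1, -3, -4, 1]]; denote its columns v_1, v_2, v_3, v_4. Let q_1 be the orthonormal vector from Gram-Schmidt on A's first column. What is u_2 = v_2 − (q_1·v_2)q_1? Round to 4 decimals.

v_1 = (4, -2, 0, -2, 1); ‖v_1‖ = 5.0000, so q_1 = (0.8000, -0.4000, 0.0000, -0.4000, 0.2000).
q_1·v_2 = 0.8000·(-1) + (-0.4000)·(-4) + 0.0000·3 + (-0.4000)·1 + 0.2000·(-3) = -0.2000.
u_2 = v_2 + 0.2000·q_1 = (-0.8400, -4.0800, 3.0000, 0.9200, -2.9600).

u_2 = (-0.8400, -4.0800, 3.0000, 0.9200, -2.9600)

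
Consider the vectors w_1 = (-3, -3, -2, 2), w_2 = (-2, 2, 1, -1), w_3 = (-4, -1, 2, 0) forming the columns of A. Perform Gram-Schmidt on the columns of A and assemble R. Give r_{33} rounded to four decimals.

q_1 = w_1/‖w_1‖ = (-3, -3, -2, 2)/5.0990 = (-0.5883, -0.5883, -0.3922, 0.3922).
r_{12} = q_1·w_2 = -0.7845.
u_2 = w_2 + 0.7845·q_1 = (-2.4615, 1.5385, 0.6923, -0.6923).
‖u_2‖ = 3.0634, so q_2 = (-0.8035, 0.5022, 0.2260, -0.2260).
r_{13} = q_1·w_3 = 2.1573; r_{23} = q_2·w_3 = 3.1639.
u_3 = w_3 − 2.1573·q_1 − 3.1639·q_2 = (-0.1885, -1.3197, 2.1311, -0.1311).
r_{33} = ‖u_3‖ = 2.5172.

r_{33} = 2.5172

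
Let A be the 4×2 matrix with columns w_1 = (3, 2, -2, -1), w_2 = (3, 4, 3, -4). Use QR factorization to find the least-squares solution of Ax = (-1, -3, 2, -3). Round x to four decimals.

x = (-0.8074, 0.3022)

w_1 = (3, 2, -2, -1); ‖w_1‖ = 4.2426, so e_1 = (0.7071, 0.4714, -0.4714, -0.2357).
e_1·w_2 = 0.7071·3 + 0.4714·4 + (-0.4714)·3 + (-0.2357)·(-4) = 3.5355.
u_2 = w_2 − 3.5355·e_1 = (0.5000, 2.3333, 4.6667, -3.1667).
‖u_2‖ = 6.1237, so e_2 = (0.0816, 0.3810, 0.7621, -0.5171).
Qᵀb = (-2.3570, 1.8507).
Back-substitute: x_2 = 1.8507/6.1237 = 0.3022.
x_1 = (-2.3570 − 3.5355·0.3022)/4.2426 = -0.8074.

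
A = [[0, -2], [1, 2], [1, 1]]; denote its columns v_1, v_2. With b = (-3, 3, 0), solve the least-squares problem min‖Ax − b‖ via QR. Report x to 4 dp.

v_1 = (0, 1, 1); ‖v_1‖ = 1.4142, so e_1 = (0.0000, 0.7071, 0.7071).
e_1·v_2 = 0.0000·(-2) + 0.7071·2 + 0.7071·1 = 2.1213.
u_2 = v_2 − 2.1213·e_1 = (-2.0000, 0.5000, -0.5000).
‖u_2‖ = 2.1213, so e_2 = (-0.9428, 0.2357, -0.2357).
Qᵀb = (2.1213, 3.5355).
Back-substitute: x_2 = 3.5355/2.1213 = 1.6667.
x_1 = (2.1213 − 2.1213·1.6667)/1.4142 = -1.0000.

x = (-1.0000, 1.6667)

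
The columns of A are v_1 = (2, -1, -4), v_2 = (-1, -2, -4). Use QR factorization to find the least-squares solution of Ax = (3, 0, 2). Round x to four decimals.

q_1 = v_1/‖v_1‖ = (2, -1, -4)/4.5826 = (0.4364, -0.2182, -0.8729).
r_{12} = q_1·v_2 = 3.4915.
u_2 = v_2 − 3.4915·q_1 = (-2.5238, -1.2381, -0.9524).
‖u_2‖ = 2.9681, so q_2 = (-0.8503, -0.4171, -0.3209).
Qᵀb = (-0.4364, -3.1927).
Back-substitute: x_2 = -3.1927/2.9681 = -1.0757.
x_1 = (-0.4364 − 3.4915·(-1.0757))/4.5826 = 0.7243.

x = (0.7243, -1.0757)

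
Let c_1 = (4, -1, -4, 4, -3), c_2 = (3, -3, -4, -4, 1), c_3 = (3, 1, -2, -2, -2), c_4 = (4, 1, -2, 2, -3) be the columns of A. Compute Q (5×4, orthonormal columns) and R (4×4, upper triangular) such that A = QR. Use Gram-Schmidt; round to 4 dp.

Q = [[0.5252, 0.3119, 0.3224, 0.7231], [-0.1313, -0.4010, 0.6635, -0.0275], [-0.5252, -0.4555, 0.0740, 0.5449], [0.5252, -0.6931, -0.4535, 0.1197], [-0.3939, 0.2327, -0.4946, 0.4063]], R = [[7.6158, 1.5757, 2.2322, 5.2523], [0.0000, 6.9654, 2.3664, -0.3267], [0.0000, 0.0000, 3.3790, 2.3821], [0.0000, 0.0000, 0.0000, 0.7954]]

c_1 = (4, -1, -4, 4, -3); ‖c_1‖ = 7.6158, so e_1 = (0.5252, -0.1313, -0.5252, 0.5252, -0.3939).
e_1·c_2 = 0.5252·3 + (-0.1313)·(-3) + (-0.5252)·(-4) + 0.5252·(-4) + (-0.3939)·1 = 1.5757.
u_2 = c_2 − 1.5757·e_1 = (2.1724, -2.7931, -3.1724, -4.8276, 1.6207).
‖u_2‖ = 6.9654, so e_2 = (0.3119, -0.4010, -0.4555, -0.6931, 0.2327).
e_1·c_3 = 0.5252·3 + (-0.1313)·1 + (-0.5252)·(-2) + 0.5252·(-2) + (-0.3939)·(-2) = 2.2322; e_2·c_3 = 0.3119·3 + (-0.4010)·1 + (-0.4555)·(-2) + (-0.6931)·(-2) + 0.2327·(-2) = 2.3664.
u_3 = c_3 − 2.2322·e_1 − 2.3664·e_2 = (1.0896, 2.2420, 0.2502, -1.5323, -1.6713).
‖u_3‖ = 3.3790, so e_3 = (0.3224, 0.6635, 0.0740, -0.4535, -0.4946).
e_1·c_4 = 0.5252·4 + (-0.1313)·1 + (-0.5252)·(-2) + 0.5252·2 + (-0.3939)·(-3) = 5.2523; e_2·c_4 = 0.3119·4 + (-0.4010)·1 + (-0.4555)·(-2) + (-0.6931)·2 + 0.2327·(-3) = -0.3267; e_3·c_4 = 0.3224·4 + 0.6635·1 + 0.0740·(-2) + (-0.4535)·2 + (-0.4946)·(-3) = 2.3821.
u_4 = c_4 − 5.2523·e_1 + 0.3267·e_2 − 2.3821·e_3 = (0.5752, -0.0219, 0.4334, 0.0952, 0.3232).
‖u_4‖ = 0.7954, so e_4 = (0.7231, -0.0275, 0.5449, 0.1197, 0.4063).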